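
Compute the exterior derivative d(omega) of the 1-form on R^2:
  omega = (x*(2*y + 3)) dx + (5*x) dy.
d(omega) = (5 - 2*x) dx ∧ dy

For a 1-form omega = sum_i f_i dx_i, the exterior derivative is
  d(omega) = sum_{i < j} (∂f_j/∂x_i - ∂f_i/∂x_j) dx_i ∧ dx_j.
  coefficient of dx ∧ dy: ∂f_2/∂x - ∂f_1/∂y = ∂(5*x)/∂x - ∂(x*(2*y + 3))/∂y = 5 - 2*x
Assembling: d(omega) = (5 - 2*x) dx ∧ dy.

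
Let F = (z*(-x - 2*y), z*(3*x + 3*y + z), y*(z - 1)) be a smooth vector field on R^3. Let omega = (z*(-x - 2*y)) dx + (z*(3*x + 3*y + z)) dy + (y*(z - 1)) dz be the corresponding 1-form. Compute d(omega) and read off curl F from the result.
d(omega) = (-3*x - 3*y - z - 1) dy ∧ dz + (-x - 2*y) dz ∧ dx + (5*z) dx ∧ dy; curl F = (-3*x - 3*y - z - 1, -x - 2*y, 5*z)

d omega = sum_{i<j} (∂f_j/∂x_i - ∂f_i/∂x_j) dx_i ∧ dx_j. Under the identification (dy ∧ dz, dz ∧ dx, dx ∧ dy) ↔ (e_x, e_y, e_z), the coefficients are exactly the components of curl F. Compute:
  ∂R/∂y - ∂Q/∂z = (z - 1) - (3*x + 3*y + 2*z) = -3*x - 3*y - z - 1
  ∂P/∂z - ∂R/∂x = (-x - 2*y) - (0) = -x - 2*y
  ∂Q/∂x - ∂P/∂y = (3*z) - (-2*z) = 5*z.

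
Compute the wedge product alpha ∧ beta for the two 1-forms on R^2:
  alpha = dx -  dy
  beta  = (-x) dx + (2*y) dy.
alpha ∧ beta = (-x + 2*y) dx ∧ dy

Distribute the wedge, using dx_i ∧ dx_j = -dx_j ∧ dx_i and dx_i ∧ dx_i = 0. For each pair (i, j) with i < j, the coefficient of dx_i ∧ dx_j in alpha ∧ beta is (alpha_i * beta_j - alpha_j * beta_i). Collecting: alpha ∧ beta = (-x + 2*y) dx ∧ dy.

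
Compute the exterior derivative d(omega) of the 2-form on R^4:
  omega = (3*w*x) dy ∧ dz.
d(omega) = (3*w) dx ∧ dy ∧ dz + (3*x) dy ∧ dz ∧ dw

For a 2-form omega = sum_{i<j} g_{ij} dx_i ∧ dx_j, the exterior derivative is
  d(omega) = sum_{i<j} d(g_{ij}) ∧ dx_i ∧ dx_j = sum_{i<j, k} (∂g_{ij}/∂x_k) dx_k ∧ dx_i ∧ dx_j.
Expand each term, using dx_k ∧ dx_i ∧ dx_j = sgn(permutation) dx_{(a)} ∧ dx_{(b)} ∧ dx_{(c)} with (a < b < c) sorted:
  d(3*w*x) includes (∂/∂x)(3*w*x) dx = (3*w) dx, which multiplied by dy ∧ dz gives (3*w) dx ∧ dy ∧ dz
  d(3*w*x) includes (∂/∂w)(3*w*x) dw = (3*x) dw, which multiplied by dy ∧ dz gives (3*x) dy ∧ dz ∧ dw
Collecting like 3-forms: d(omega) = (3*w) dx ∧ dy ∧ dz + (3*x) dy ∧ dz ∧ dw.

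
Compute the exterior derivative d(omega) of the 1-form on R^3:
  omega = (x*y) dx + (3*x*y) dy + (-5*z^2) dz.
d(omega) = (-x + 3*y) dx ∧ dy

For a 1-form omega = sum_i f_i dx_i, the exterior derivative is
  d(omega) = sum_{i < j} (∂f_j/∂x_i - ∂f_i/∂x_j) dx_i ∧ dx_j.
  coefficient of dx ∧ dy: ∂f_2/∂x - ∂f_1/∂y = ∂(3*x*y)/∂x - ∂(x*y)/∂y = -x + 3*y
Assembling: d(omega) = (-x + 3*y) dx ∧ dy.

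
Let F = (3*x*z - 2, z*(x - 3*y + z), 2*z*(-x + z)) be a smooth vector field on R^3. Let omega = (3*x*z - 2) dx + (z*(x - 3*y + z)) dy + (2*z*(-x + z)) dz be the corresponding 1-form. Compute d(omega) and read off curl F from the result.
d(omega) = (-x + 3*y - 2*z) dy ∧ dz + (3*x + 2*z) dz ∧ dx + (z) dx ∧ dy; curl F = (-x + 3*y - 2*z, 3*x + 2*z, z)

d omega = sum_{i<j} (∂f_j/∂x_i - ∂f_i/∂x_j) dx_i ∧ dx_j. Under the identification (dy ∧ dz, dz ∧ dx, dx ∧ dy) ↔ (e_x, e_y, e_z), the coefficients are exactly the components of curl F. Compute:
  ∂R/∂y - ∂Q/∂z = (0) - (x - 3*y + 2*z) = -x + 3*y - 2*z
  ∂P/∂z - ∂R/∂x = (3*x) - (-2*z) = 3*x + 2*z
  ∂Q/∂x - ∂P/∂y = (z) - (0) = z.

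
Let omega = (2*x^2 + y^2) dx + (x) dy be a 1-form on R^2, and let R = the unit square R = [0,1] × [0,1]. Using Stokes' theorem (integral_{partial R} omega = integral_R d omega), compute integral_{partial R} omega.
integral_(partial R) omega = 0

Stokes: integral_partial_R omega = integral_R d omega with d omega = (∂Q/∂x - ∂P/∂y) dx ∧ dy.
  ∂Q/∂x = 1
  ∂P/∂y = 2*y
  integrand = ∂Q/∂x - ∂P/∂y = 1 - 2*y.
Integrating over R: integral_0^1 integral_0^1 (1 - 2*y) dx dy = 0.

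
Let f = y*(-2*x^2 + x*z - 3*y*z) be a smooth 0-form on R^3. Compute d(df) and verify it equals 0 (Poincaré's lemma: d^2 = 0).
d(df) = 0

Step 1: df = sum_i (∂f/∂x_i) dx_i = (y*(-4*x + z)) dx + (-2*x^2 + x*z - 6*y*z) dy + (y*(x - 3*y)) dz.
Step 2: Apply d again. Using the 1-form formula, the coefficient of dx ∧ dy in d(df) is ∂^2 f/∂x ∂y - ∂^2 f/∂y ∂x = (-4*x + z) - (-4*x + z) = 0 (equality of mixed partials for smooth f).
Similarly for dx ∧ dz and dy ∧ dz — all coefficients vanish. So d(df) = 0.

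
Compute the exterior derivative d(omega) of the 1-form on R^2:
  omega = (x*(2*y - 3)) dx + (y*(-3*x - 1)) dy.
d(omega) = (-2*x - 3*y) dx ∧ dy

For a 1-form omega = sum_i f_i dx_i, the exterior derivative is
  d(omega) = sum_{i < j} (∂f_j/∂x_i - ∂f_i/∂x_j) dx_i ∧ dx_j.
  coefficient of dx ∧ dy: ∂f_2/∂x - ∂f_1/∂y = ∂(y*(-3*x - 1))/∂x - ∂(x*(2*y - 3))/∂y = -2*x - 3*y
Assembling: d(omega) = (-2*x - 3*y) dx ∧ dy.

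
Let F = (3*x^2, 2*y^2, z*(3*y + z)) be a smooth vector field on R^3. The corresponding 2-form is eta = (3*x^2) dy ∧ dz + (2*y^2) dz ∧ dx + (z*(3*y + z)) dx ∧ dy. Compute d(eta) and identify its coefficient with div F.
d(eta) = (6*x + 7*y + 2*z) dx ∧ dy ∧ dz; div F = 6*x + 7*y + 2*z

For a 2-form in R^3 of the form above, applying d gives a 3-form with coefficient ∂P/∂x + ∂Q/∂y + ∂R/∂z:
  ∂P/∂x = 6*x
  ∂Q/∂y = 4*y
  ∂R/∂z = 3*y + 2*z
Sum = 6*x + 7*y + 2*z, which is exactly div F.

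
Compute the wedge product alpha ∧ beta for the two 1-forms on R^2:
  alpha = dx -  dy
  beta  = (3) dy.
alpha ∧ beta = (3) dx ∧ dy

Distribute the wedge, using dx_i ∧ dx_j = -dx_j ∧ dx_i and dx_i ∧ dx_i = 0. For each pair (i, j) with i < j, the coefficient of dx_i ∧ dx_j in alpha ∧ beta is (alpha_i * beta_j - alpha_j * beta_i). Collecting: alpha ∧ beta = (3) dx ∧ dy.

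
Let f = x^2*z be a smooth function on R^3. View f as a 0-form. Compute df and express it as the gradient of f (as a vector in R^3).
df = (2*x*z) dx + (0) dy + (x^2) dz; grad f = (2*x*z, 0, x^2)

For a 0-form f, d f = (∂f/∂x) dx + (∂f/∂y) dy + (∂f/∂z) dz. The components of the vector representation are exactly the entries of grad f in Cartesian coordinates:
  ∂f/∂x = 2*x*z
  ∂f/∂y = 0
  ∂f/∂z = x^2.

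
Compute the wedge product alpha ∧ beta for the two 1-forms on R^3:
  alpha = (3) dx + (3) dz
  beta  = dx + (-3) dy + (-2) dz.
alpha ∧ beta = (-9) dx ∧ dy + (-9) dx ∧ dz + (9) dy ∧ dz

Distribute the wedge, using dx_i ∧ dx_j = -dx_j ∧ dx_i and dx_i ∧ dx_i = 0. For each pair (i, j) with i < j, the coefficient of dx_i ∧ dx_j in alpha ∧ beta is (alpha_i * beta_j - alpha_j * beta_i). Collecting: alpha ∧ beta = (-9) dx ∧ dy + (-9) dx ∧ dz + (9) dy ∧ dz.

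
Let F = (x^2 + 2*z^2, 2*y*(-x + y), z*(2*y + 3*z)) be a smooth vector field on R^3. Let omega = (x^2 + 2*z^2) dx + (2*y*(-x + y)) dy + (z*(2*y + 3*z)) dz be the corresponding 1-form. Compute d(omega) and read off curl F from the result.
d(omega) = (2*z) dy ∧ dz + (4*z) dz ∧ dx + (-2*y) dx ∧ dy; curl F = (2*z, 4*z, -2*y)

d omega = sum_{i<j} (∂f_j/∂x_i - ∂f_i/∂x_j) dx_i ∧ dx_j. Under the identification (dy ∧ dz, dz ∧ dx, dx ∧ dy) ↔ (e_x, e_y, e_z), the coefficients are exactly the components of curl F. Compute:
  ∂R/∂y - ∂Q/∂z = (2*z) - (0) = 2*z
  ∂P/∂z - ∂R/∂x = (4*z) - (0) = 4*z
  ∂Q/∂x - ∂P/∂y = (-2*y) - (0) = -2*y.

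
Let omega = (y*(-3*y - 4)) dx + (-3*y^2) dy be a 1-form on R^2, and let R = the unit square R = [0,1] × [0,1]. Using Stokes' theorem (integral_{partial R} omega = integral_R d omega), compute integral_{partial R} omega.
integral_(partial R) omega = 7

Stokes: integral_partial_R omega = integral_R d omega with d omega = (∂Q/∂x - ∂P/∂y) dx ∧ dy.
  ∂Q/∂x = 0
  ∂P/∂y = -6*y - 4
  integrand = ∂Q/∂x - ∂P/∂y = 6*y + 4.
Integrating over R: integral_0^1 integral_0^1 (6*y + 4) dx dy = 7.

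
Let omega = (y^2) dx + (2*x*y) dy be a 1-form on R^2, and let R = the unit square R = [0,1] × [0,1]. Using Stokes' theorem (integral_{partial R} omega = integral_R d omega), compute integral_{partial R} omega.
integral_(partial R) omega = 0

Stokes: integral_partial_R omega = integral_R d omega with d omega = (∂Q/∂x - ∂P/∂y) dx ∧ dy.
  ∂Q/∂x = 2*y
  ∂P/∂y = 2*y
  integrand = ∂Q/∂x - ∂P/∂y = 0.
Integrating over R: integral_0^1 integral_0^1 (0) dx dy = 0.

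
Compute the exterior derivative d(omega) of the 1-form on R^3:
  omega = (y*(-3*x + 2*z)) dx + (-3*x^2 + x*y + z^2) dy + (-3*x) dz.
d(omega) = (-3*x + y - 2*z) dx ∧ dy + (-2*y - 3) dx ∧ dz + (-2*z) dy ∧ dz

For a 1-form omega = sum_i f_i dx_i, the exterior derivative is
  d(omega) = sum_{i < j} (∂f_j/∂x_i - ∂f_i/∂x_j) dx_i ∧ dx_j.
  coefficient of dx ∧ dy: ∂f_2/∂x - ∂f_1/∂y = ∂(-3*x^2 + x*y + z^2)/∂x - ∂(y*(-3*x + 2*z))/∂y = -3*x + y - 2*z
  coefficient of dx ∧ dz: ∂f_3/∂x - ∂f_1/∂z = ∂(-3*x)/∂x - ∂(y*(-3*x + 2*z))/∂z = -2*y - 3
  coefficient of dy ∧ dz: ∂f_3/∂y - ∂f_2/∂z = ∂(-3*x)/∂y - ∂(-3*x^2 + x*y + z^2)/∂z = -2*z
Assembling: d(omega) = (-3*x + y - 2*z) dx ∧ dy + (-2*y - 3) dx ∧ dz + (-2*z) dy ∧ dz.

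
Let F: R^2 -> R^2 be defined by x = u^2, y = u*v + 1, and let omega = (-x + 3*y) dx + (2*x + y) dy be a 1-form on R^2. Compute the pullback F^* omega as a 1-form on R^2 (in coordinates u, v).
F^* omega = (-2*u^3 + 8*u^2*v + u*v^2 + 6*u + v) du + (u*(2*u^2 + u*v + 1)) dv

Using F^*(f dg) = (f ∘ F) d(g ∘ F), substitute each coordinate x_i by F_i(u, v) in f_i, and replace dx_i by d F_i = (∂F_i/∂u) du + (∂F_i/∂v) dv.
  For the x component: f_1(F) = -u^2 + 3*u*v + 3; d F_1 = (2*u) du + (0) dv
  For the y component: f_2(F) = 2*u^2 + u*v + 1; d F_2 = (v) du + (u) dv
Combining and collecting du, dv coefficients:
  coeff of du: -2*u^3 + 8*u^2*v + u*v^2 + 6*u + v
  coeff of dv: u*(2*u^2 + u*v + 1)
F^* omega = (-2*u^3 + 8*u^2*v + u*v^2 + 6*u + v) du + (u*(2*u^2 + u*v + 1)) dv.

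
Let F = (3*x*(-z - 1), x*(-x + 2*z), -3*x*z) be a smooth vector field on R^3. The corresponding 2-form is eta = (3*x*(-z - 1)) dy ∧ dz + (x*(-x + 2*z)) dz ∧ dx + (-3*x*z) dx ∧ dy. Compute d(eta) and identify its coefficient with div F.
d(eta) = (-3*x - 3*z - 3) dx ∧ dy ∧ dz; div F = -3*x - 3*z - 3

For a 2-form in R^3 of the form above, applying d gives a 3-form with coefficient ∂P/∂x + ∂Q/∂y + ∂R/∂z:
  ∂P/∂x = -3*z - 3
  ∂Q/∂y = 0
  ∂R/∂z = -3*x
Sum = -3*x - 3*z - 3, which is exactly div F.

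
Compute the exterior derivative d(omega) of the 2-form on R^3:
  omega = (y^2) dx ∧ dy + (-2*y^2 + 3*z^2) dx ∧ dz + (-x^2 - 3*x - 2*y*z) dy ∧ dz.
d(omega) = (-2*x + 4*y - 3) dx ∧ dy ∧ dz

For a 2-form omega = sum_{i<j} g_{ij} dx_i ∧ dx_j, the exterior derivative is
  d(omega) = sum_{i<j} d(g_{ij}) ∧ dx_i ∧ dx_j = sum_{i<j, k} (∂g_{ij}/∂x_k) dx_k ∧ dx_i ∧ dx_j.
Expand each term, using dx_k ∧ dx_i ∧ dx_j = sgn(permutation) dx_{(a)} ∧ dx_{(b)} ∧ dx_{(c)} with (a < b < c) sorted:
  d(-2*y^2 + 3*z^2) includes (∂/∂y)(-2*y^2 + 3*z^2) dy = (-4*y) dy, which multiplied by dx ∧ dz gives (4*y) dx ∧ dy ∧ dz
  d(-x^2 - 3*x - 2*y*z) includes (∂/∂x)(-x^2 - 3*x - 2*y*z) dx = (-2*x - 3) dx, which multiplied by dy ∧ dz gives (-2*x - 3) dx ∧ dy ∧ dz
Collecting like 3-forms: d(omega) = (-2*x + 4*y - 3) dx ∧ dy ∧ dz.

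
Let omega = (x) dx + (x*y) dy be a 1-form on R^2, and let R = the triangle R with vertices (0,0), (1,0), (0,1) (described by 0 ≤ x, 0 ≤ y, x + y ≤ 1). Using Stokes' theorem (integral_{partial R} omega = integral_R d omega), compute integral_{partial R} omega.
integral_(partial R) omega = 1/6

Stokes: integral_partial_R omega = integral_R d omega with d omega = (∂Q/∂x - ∂P/∂y) dx ∧ dy.
  ∂Q/∂x = y
  ∂P/∂y = 0
  integrand = ∂Q/∂x - ∂P/∂y = y.
Integrating over R: integral_0^1 integral_0^{1-x} (y) dy dx = 1/6.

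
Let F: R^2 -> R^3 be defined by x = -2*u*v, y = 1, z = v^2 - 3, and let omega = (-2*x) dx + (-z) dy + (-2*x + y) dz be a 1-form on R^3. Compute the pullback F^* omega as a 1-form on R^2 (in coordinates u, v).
F^* omega = (-8*u*v^2) du + (2*v*(-4*u^2 + 4*u*v + 1)) dv

Using F^*(f dg) = (f ∘ F) d(g ∘ F), substitute each coordinate x_i by F_i(u, v) in f_i, and replace dx_i by d F_i = (∂F_i/∂u) du + (∂F_i/∂v) dv.
  For the x component: f_1(F) = 4*u*v; d F_1 = (-2*v) du + (-2*u) dv
  For the y component: f_2(F) = 3 - v^2; d F_2 = (0) du + (0) dv
  For the z component: f_3(F) = 4*u*v + 1; d F_3 = (0) du + (2*v) dv
Combining and collecting du, dv coefficients:
  coeff of du: -8*u*v^2
  coeff of dv: 2*v*(-4*u^2 + 4*u*v + 1)
F^* omega = (-8*u*v^2) du + (2*v*(-4*u^2 + 4*u*v + 1)) dv.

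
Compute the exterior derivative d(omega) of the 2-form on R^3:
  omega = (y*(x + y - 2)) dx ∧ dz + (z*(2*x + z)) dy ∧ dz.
d(omega) = (-x - 2*y + 2*z + 2) dx ∧ dy ∧ dz

For a 2-form omega = sum_{i<j} g_{ij} dx_i ∧ dx_j, the exterior derivative is
  d(omega) = sum_{i<j} d(g_{ij}) ∧ dx_i ∧ dx_j = sum_{i<j, k} (∂g_{ij}/∂x_k) dx_k ∧ dx_i ∧ dx_j.
Expand each term, using dx_k ∧ dx_i ∧ dx_j = sgn(permutation) dx_{(a)} ∧ dx_{(b)} ∧ dx_{(c)} with (a < b < c) sorted:
  d(y*(x + y - 2)) includes (∂/∂y)(y*(x + y - 2)) dy = (x + 2*y - 2) dy, which multiplied by dx ∧ dz gives (-x - 2*y + 2) dx ∧ dy ∧ dz
  d(z*(2*x + z)) includes (∂/∂x)(z*(2*x + z)) dx = (2*z) dx, which multiplied by dy ∧ dz gives (2*z) dx ∧ dy ∧ dz
Collecting like 3-forms: d(omega) = (-x - 2*y + 2*z + 2) dx ∧ dy ∧ dz.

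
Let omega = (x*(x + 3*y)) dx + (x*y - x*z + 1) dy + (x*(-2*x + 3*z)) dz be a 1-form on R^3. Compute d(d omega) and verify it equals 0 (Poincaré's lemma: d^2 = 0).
d(d omega) = 0

Step 1: d omega = sum_{i<j} (∂f_j/∂x_i - ∂f_i/∂x_j) dx_i ∧ dx_j:
  coeff of dx ∧ dy: -3*x + y - z
  coeff of dx ∧ dz: -4*x + 3*z
  coeff of dy ∧ dz: x
Step 2: Apply d again to each 2-form coefficient. The only possible 3-form in R^3 is dx ∧ dy ∧ dz, with coefficient
  ∂(coeff of dy∧dz)/∂x - ∂(coeff of dx∧dz)/∂y + ∂(coeff of dx∧dy)/∂z
  = ∂/∂x (x) - ∂/∂y (-4*x + 3*z) + ∂/∂z (-3*x + y - z).
Each of these terms simplifies to sums of mixed partials that cancel in pairs. The result is 0 (by equality of mixed partials for smooth functions — Schwarz / Clairaut).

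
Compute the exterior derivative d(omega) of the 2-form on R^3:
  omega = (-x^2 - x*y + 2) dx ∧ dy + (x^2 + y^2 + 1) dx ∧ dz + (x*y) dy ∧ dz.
d(omega) = (-y) dx ∧ dy ∧ dz

For a 2-form omega = sum_{i<j} g_{ij} dx_i ∧ dx_j, the exterior derivative is
  d(omega) = sum_{i<j} d(g_{ij}) ∧ dx_i ∧ dx_j = sum_{i<j, k} (∂g_{ij}/∂x_k) dx_k ∧ dx_i ∧ dx_j.
Expand each term, using dx_k ∧ dx_i ∧ dx_j = sgn(permutation) dx_{(a)} ∧ dx_{(b)} ∧ dx_{(c)} with (a < b < c) sorted:
  d(x^2 + y^2 + 1) includes (∂/∂y)(x^2 + y^2 + 1) dy = (2*y) dy, which multiplied by dx ∧ dz gives (-2*y) dx ∧ dy ∧ dz
  d(x*y) includes (∂/∂x)(x*y) dx = (y) dx, which multiplied by dy ∧ dz gives (y) dx ∧ dy ∧ dz
Collecting like 3-forms: d(omega) = (-y) dx ∧ dy ∧ dz.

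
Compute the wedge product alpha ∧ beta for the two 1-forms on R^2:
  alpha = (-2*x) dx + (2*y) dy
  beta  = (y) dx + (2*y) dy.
alpha ∧ beta = (-2*y*(2*x + y)) dx ∧ dy

Distribute the wedge, using dx_i ∧ dx_j = -dx_j ∧ dx_i and dx_i ∧ dx_i = 0. For each pair (i, j) with i < j, the coefficient of dx_i ∧ dx_j in alpha ∧ beta is (alpha_i * beta_j - alpha_j * beta_i). Collecting: alpha ∧ beta = (-2*y*(2*x + y)) dx ∧ dy.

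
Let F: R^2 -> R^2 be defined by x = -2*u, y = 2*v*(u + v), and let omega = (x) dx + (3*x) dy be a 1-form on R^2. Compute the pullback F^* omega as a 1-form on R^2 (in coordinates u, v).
F^* omega = (4*u*(1 - 3*v)) du + (12*u*(-u - 2*v)) dv

Using F^*(f dg) = (f ∘ F) d(g ∘ F), substitute each coordinate x_i by F_i(u, v) in f_i, and replace dx_i by d F_i = (∂F_i/∂u) du + (∂F_i/∂v) dv.
  For the x component: f_1(F) = -2*u; d F_1 = (-2) du + (0) dv
  For the y component: f_2(F) = -6*u; d F_2 = (2*v) du + (2*u + 4*v) dv
Combining and collecting du, dv coefficients:
  coeff of du: 4*u*(1 - 3*v)
  coeff of dv: 12*u*(-u - 2*v)
F^* omega = (4*u*(1 - 3*v)) du + (12*u*(-u - 2*v)) dv.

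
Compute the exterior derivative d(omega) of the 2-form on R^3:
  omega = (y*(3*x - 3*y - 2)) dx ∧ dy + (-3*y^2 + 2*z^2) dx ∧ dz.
d(omega) = (6*y) dx ∧ dy ∧ dz

For a 2-form omega = sum_{i<j} g_{ij} dx_i ∧ dx_j, the exterior derivative is
  d(omega) = sum_{i<j} d(g_{ij}) ∧ dx_i ∧ dx_j = sum_{i<j, k} (∂g_{ij}/∂x_k) dx_k ∧ dx_i ∧ dx_j.
Expand each term, using dx_k ∧ dx_i ∧ dx_j = sgn(permutation) dx_{(a)} ∧ dx_{(b)} ∧ dx_{(c)} with (a < b < c) sorted:
  d(-3*y^2 + 2*z^2) includes (∂/∂y)(-3*y^2 + 2*z^2) dy = (-6*y) dy, which multiplied by dx ∧ dz gives (6*y) dx ∧ dy ∧ dz
Collecting like 3-forms: d(omega) = (6*y) dx ∧ dy ∧ dz.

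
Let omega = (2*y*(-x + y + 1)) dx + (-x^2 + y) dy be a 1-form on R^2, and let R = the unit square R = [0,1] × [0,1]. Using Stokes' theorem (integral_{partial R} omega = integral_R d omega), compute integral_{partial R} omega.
integral_(partial R) omega = -4

Stokes: integral_partial_R omega = integral_R d omega with d omega = (∂Q/∂x - ∂P/∂y) dx ∧ dy.
  ∂Q/∂x = -2*x
  ∂P/∂y = -2*x + 4*y + 2
  integrand = ∂Q/∂x - ∂P/∂y = -4*y - 2.
Integrating over R: integral_0^1 integral_0^1 (-4*y - 2) dx dy = -4.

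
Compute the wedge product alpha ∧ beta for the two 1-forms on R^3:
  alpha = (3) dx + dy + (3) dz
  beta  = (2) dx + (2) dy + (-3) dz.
alpha ∧ beta = (4) dx ∧ dy + (-15) dx ∧ dz + (-9) dy ∧ dz

Distribute the wedge, using dx_i ∧ dx_j = -dx_j ∧ dx_i and dx_i ∧ dx_i = 0. For each pair (i, j) with i < j, the coefficient of dx_i ∧ dx_j in alpha ∧ beta is (alpha_i * beta_j - alpha_j * beta_i). Collecting: alpha ∧ beta = (4) dx ∧ dy + (-15) dx ∧ dz + (-9) dy ∧ dz.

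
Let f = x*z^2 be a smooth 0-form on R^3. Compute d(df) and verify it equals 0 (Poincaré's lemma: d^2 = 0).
d(df) = 0

Step 1: df = sum_i (∂f/∂x_i) dx_i = (z^2) dx + (0) dy + (2*x*z) dz.
Step 2: Apply d again. Using the 1-form formula, the coefficient of dx ∧ dy in d(df) is ∂^2 f/∂x ∂y - ∂^2 f/∂y ∂x = (0) - (0) = 0 (equality of mixed partials for smooth f).
Similarly for dx ∧ dz and dy ∧ dz — all coefficients vanish. So d(df) = 0.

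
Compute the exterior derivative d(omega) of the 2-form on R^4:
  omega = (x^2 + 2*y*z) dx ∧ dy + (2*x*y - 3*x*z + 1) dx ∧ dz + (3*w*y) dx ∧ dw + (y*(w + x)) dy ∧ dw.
d(omega) = (-2*x + 2*y) dx ∧ dy ∧ dz + (-3*w + y) dx ∧ dy ∧ dw

For a 2-form omega = sum_{i<j} g_{ij} dx_i ∧ dx_j, the exterior derivative is
  d(omega) = sum_{i<j} d(g_{ij}) ∧ dx_i ∧ dx_j = sum_{i<j, k} (∂g_{ij}/∂x_k) dx_k ∧ dx_i ∧ dx_j.
Expand each term, using dx_k ∧ dx_i ∧ dx_j = sgn(permutation) dx_{(a)} ∧ dx_{(b)} ∧ dx_{(c)} with (a < b < c) sorted:
  d(x^2 + 2*y*z) includes (∂/∂z)(x^2 + 2*y*z) dz = (2*y) dz, which multiplied by dx ∧ dy gives (2*y) dx ∧ dy ∧ dz
  d(2*x*y - 3*x*z + 1) includes (∂/∂y)(2*x*y - 3*x*z + 1) dy = (2*x) dy, which multiplied by dx ∧ dz gives (-2*x) dx ∧ dy ∧ dz
  d(3*w*y) includes (∂/∂y)(3*w*y) dy = (3*w) dy, which multiplied by dx ∧ dw gives (-3*w) dx ∧ dy ∧ dw
  d(y*(w + x)) includes (∂/∂x)(y*(w + x)) dx = (y) dx, which multiplied by dy ∧ dw gives (y) dx ∧ dy ∧ dw
Collecting like 3-forms: d(omega) = (-2*x + 2*y) dx ∧ dy ∧ dz + (-3*w + y) dx ∧ dy ∧ dw.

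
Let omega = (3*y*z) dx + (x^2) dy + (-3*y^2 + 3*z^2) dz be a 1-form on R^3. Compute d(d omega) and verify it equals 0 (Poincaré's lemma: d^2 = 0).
d(d omega) = 0

Step 1: d omega = sum_{i<j} (∂f_j/∂x_i - ∂f_i/∂x_j) dx_i ∧ dx_j:
  coeff of dx ∧ dy: 2*x - 3*z
  coeff of dx ∧ dz: -3*y
  coeff of dy ∧ dz: -6*y
Step 2: Apply d again to each 2-form coefficient. The only possible 3-form in R^3 is dx ∧ dy ∧ dz, with coefficient
  ∂(coeff of dy∧dz)/∂x - ∂(coeff of dx∧dz)/∂y + ∂(coeff of dx∧dy)/∂z
  = ∂/∂x (-6*y) - ∂/∂y (-3*y) + ∂/∂z (2*x - 3*z).
Each of these terms simplifies to sums of mixed partials that cancel in pairs. The result is 0 (by equality of mixed partials for smooth functions — Schwarz / Clairaut).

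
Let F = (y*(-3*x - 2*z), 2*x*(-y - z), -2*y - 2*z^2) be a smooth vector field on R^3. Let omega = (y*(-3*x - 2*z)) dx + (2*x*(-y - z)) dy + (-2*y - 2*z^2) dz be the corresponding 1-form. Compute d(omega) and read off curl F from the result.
d(omega) = (2*x - 2) dy ∧ dz + (-2*y) dz ∧ dx + (3*x - 2*y) dx ∧ dy; curl F = (2*x - 2, -2*y, 3*x - 2*y)

d omega = sum_{i<j} (∂f_j/∂x_i - ∂f_i/∂x_j) dx_i ∧ dx_j. Under the identification (dy ∧ dz, dz ∧ dx, dx ∧ dy) ↔ (e_x, e_y, e_z), the coefficients are exactly the components of curl F. Compute:
  ∂R/∂y - ∂Q/∂z = (-2) - (-2*x) = 2*x - 2
  ∂P/∂z - ∂R/∂x = (-2*y) - (0) = -2*y
  ∂Q/∂x - ∂P/∂y = (-2*y - 2*z) - (-3*x - 2*z) = 3*x - 2*y.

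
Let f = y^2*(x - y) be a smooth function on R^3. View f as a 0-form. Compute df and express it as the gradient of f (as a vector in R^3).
df = (y^2) dx + (y*(2*x - 3*y)) dy + (0) dz; grad f = (y^2, y*(2*x - 3*y), 0)

For a 0-form f, d f = (∂f/∂x) dx + (∂f/∂y) dy + (∂f/∂z) dz. The components of the vector representation are exactly the entries of grad f in Cartesian coordinates:
  ∂f/∂x = y^2
  ∂f/∂y = y*(2*x - 3*y)
  ∂f/∂z = 0.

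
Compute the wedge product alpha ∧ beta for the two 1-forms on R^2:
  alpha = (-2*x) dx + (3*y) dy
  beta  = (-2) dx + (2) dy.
alpha ∧ beta = (-4*x + 6*y) dx ∧ dy

Distribute the wedge, using dx_i ∧ dx_j = -dx_j ∧ dx_i and dx_i ∧ dx_i = 0. For each pair (i, j) with i < j, the coefficient of dx_i ∧ dx_j in alpha ∧ beta is (alpha_i * beta_j - alpha_j * beta_i). Collecting: alpha ∧ beta = (-4*x + 6*y) dx ∧ dy.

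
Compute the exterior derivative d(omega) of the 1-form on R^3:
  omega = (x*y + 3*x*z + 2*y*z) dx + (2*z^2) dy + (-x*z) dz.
d(omega) = (-x - 2*z) dx ∧ dy + (-3*x - 2*y - z) dx ∧ dz + (-4*z) dy ∧ dz

For a 1-form omega = sum_i f_i dx_i, the exterior derivative is
  d(omega) = sum_{i < j} (∂f_j/∂x_i - ∂f_i/∂x_j) dx_i ∧ dx_j.
  coefficient of dx ∧ dy: ∂f_2/∂x - ∂f_1/∂y = ∂(2*z^2)/∂x - ∂(x*y + 3*x*z + 2*y*z)/∂y = -x - 2*z
  coefficient of dx ∧ dz: ∂f_3/∂x - ∂f_1/∂z = ∂(-x*z)/∂x - ∂(x*y + 3*x*z + 2*y*z)/∂z = -3*x - 2*y - z
  coefficient of dy ∧ dz: ∂f_3/∂y - ∂f_2/∂z = ∂(-x*z)/∂y - ∂(2*z^2)/∂z = -4*z
Assembling: d(omega) = (-x - 2*z) dx ∧ dy + (-3*x - 2*y - z) dx ∧ dz + (-4*z) dy ∧ dz.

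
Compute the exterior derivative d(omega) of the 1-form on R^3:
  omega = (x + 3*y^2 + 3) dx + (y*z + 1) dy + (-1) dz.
d(omega) = (-6*y) dx ∧ dy + (-y) dy ∧ dz

For a 1-form omega = sum_i f_i dx_i, the exterior derivative is
  d(omega) = sum_{i < j} (∂f_j/∂x_i - ∂f_i/∂x_j) dx_i ∧ dx_j.
  coefficient of dx ∧ dy: ∂f_2/∂x - ∂f_1/∂y = ∂(y*z + 1)/∂x - ∂(x + 3*y^2 + 3)/∂y = -6*y
  coefficient of dy ∧ dz: ∂f_3/∂y - ∂f_2/∂z = ∂(-1)/∂y - ∂(y*z + 1)/∂z = -y
Assembling: d(omega) = (-6*y) dx ∧ dy + (-y) dy ∧ dz.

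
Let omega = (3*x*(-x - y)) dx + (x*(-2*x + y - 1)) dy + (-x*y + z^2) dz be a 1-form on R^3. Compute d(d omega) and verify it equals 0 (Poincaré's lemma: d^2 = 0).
d(d omega) = 0

Step 1: d omega = sum_{i<j} (∂f_j/∂x_i - ∂f_i/∂x_j) dx_i ∧ dx_j:
  coeff of dx ∧ dy: -x + y - 1
  coeff of dx ∧ dz: -y
  coeff of dy ∧ dz: -x
Step 2: Apply d again to each 2-form coefficient. The only possible 3-form in R^3 is dx ∧ dy ∧ dz, with coefficient
  ∂(coeff of dy∧dz)/∂x - ∂(coeff of dx∧dz)/∂y + ∂(coeff of dx∧dy)/∂z
  = ∂/∂x (-x) - ∂/∂y (-y) + ∂/∂z (-x + y - 1).
Each of these terms simplifies to sums of mixed partials that cancel in pairs. The result is 0 (by equality of mixed partials for smooth functions — Schwarz / Clairaut).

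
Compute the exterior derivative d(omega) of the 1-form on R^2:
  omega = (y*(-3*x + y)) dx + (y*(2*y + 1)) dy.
d(omega) = (3*x - 2*y) dx ∧ dy

For a 1-form omega = sum_i f_i dx_i, the exterior derivative is
  d(omega) = sum_{i < j} (∂f_j/∂x_i - ∂f_i/∂x_j) dx_i ∧ dx_j.
  coefficient of dx ∧ dy: ∂f_2/∂x - ∂f_1/∂y = ∂(y*(2*y + 1))/∂x - ∂(y*(-3*x + y))/∂y = 3*x - 2*y
Assembling: d(omega) = (3*x - 2*y) dx ∧ dy.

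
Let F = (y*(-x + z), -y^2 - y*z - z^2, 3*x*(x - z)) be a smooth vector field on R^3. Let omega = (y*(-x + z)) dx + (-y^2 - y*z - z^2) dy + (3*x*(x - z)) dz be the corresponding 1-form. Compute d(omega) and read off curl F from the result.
d(omega) = (y + 2*z) dy ∧ dz + (-6*x + y + 3*z) dz ∧ dx + (x - z) dx ∧ dy; curl F = (y + 2*z, -6*x + y + 3*z, x - z)

d omega = sum_{i<j} (∂f_j/∂x_i - ∂f_i/∂x_j) dx_i ∧ dx_j. Under the identification (dy ∧ dz, dz ∧ dx, dx ∧ dy) ↔ (e_x, e_y, e_z), the coefficients are exactly the components of curl F. Compute:
  ∂R/∂y - ∂Q/∂z = (0) - (-y - 2*z) = y + 2*z
  ∂P/∂z - ∂R/∂x = (y) - (6*x - 3*z) = -6*x + y + 3*z
  ∂Q/∂x - ∂P/∂y = (0) - (-x + z) = x - z.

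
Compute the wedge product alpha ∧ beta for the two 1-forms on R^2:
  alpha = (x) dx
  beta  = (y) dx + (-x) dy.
alpha ∧ beta = (-x^2) dx ∧ dy

Distribute the wedge, using dx_i ∧ dx_j = -dx_j ∧ dx_i and dx_i ∧ dx_i = 0. For each pair (i, j) with i < j, the coefficient of dx_i ∧ dx_j in alpha ∧ beta is (alpha_i * beta_j - alpha_j * beta_i). Collecting: alpha ∧ beta = (-x^2) dx ∧ dy.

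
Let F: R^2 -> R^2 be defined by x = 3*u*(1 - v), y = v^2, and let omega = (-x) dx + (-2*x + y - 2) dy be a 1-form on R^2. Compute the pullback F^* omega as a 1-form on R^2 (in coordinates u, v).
F^* omega = (9*u*(-v^2 + 2*v - 1)) du + (-9*u^2*v + 9*u^2 + 12*u*v^2 - 12*u*v + 2*v^3 - 4*v) dv

Using F^*(f dg) = (f ∘ F) d(g ∘ F), substitute each coordinate x_i by F_i(u, v) in f_i, and replace dx_i by d F_i = (∂F_i/∂u) du + (∂F_i/∂v) dv.
  For the x component: f_1(F) = 3*u*(v - 1); d F_1 = (3 - 3*v) du + (-3*u) dv
  For the y component: f_2(F) = 6*u*v - 6*u + v^2 - 2; d F_2 = (0) du + (2*v) dv
Combining and collecting du, dv coefficients:
  coeff of du: 9*u*(-v^2 + 2*v - 1)
  coeff of dv: -9*u^2*v + 9*u^2 + 12*u*v^2 - 12*u*v + 2*v^3 - 4*v
F^* omega = (9*u*(-v^2 + 2*v - 1)) du + (-9*u^2*v + 9*u^2 + 12*u*v^2 - 12*u*v + 2*v^3 - 4*v) dv.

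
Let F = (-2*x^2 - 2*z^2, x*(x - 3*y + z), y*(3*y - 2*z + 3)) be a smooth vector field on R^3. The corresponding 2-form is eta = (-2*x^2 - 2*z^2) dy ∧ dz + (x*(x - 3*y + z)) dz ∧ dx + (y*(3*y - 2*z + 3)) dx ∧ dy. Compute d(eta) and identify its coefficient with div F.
d(eta) = (-7*x - 2*y) dx ∧ dy ∧ dz; div F = -7*x - 2*y

For a 2-form in R^3 of the form above, applying d gives a 3-form with coefficient ∂P/∂x + ∂Q/∂y + ∂R/∂z:
  ∂P/∂x = -4*x
  ∂Q/∂y = -3*x
  ∂R/∂z = -2*y
Sum = -7*x - 2*y, which is exactly div F.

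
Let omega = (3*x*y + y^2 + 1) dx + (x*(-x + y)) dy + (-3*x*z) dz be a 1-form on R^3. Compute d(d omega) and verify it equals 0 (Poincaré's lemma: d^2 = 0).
d(d omega) = 0

Step 1: d omega = sum_{i<j} (∂f_j/∂x_i - ∂f_i/∂x_j) dx_i ∧ dx_j:
  coeff of dx ∧ dy: -5*x - y
  coeff of dx ∧ dz: -3*z
  coeff of dy ∧ dz: 0
Step 2: Apply d again to each 2-form coefficient. The only possible 3-form in R^3 is dx ∧ dy ∧ dz, with coefficient
  ∂(coeff of dy∧dz)/∂x - ∂(coeff of dx∧dz)/∂y + ∂(coeff of dx∧dy)/∂z
  = ∂/∂x (0) - ∂/∂y (-3*z) + ∂/∂z (-5*x - y).
Each of these terms simplifies to sums of mixed partials that cancel in pairs. The result is 0 (by equality of mixed partials for smooth functions — Schwarz / Clairaut).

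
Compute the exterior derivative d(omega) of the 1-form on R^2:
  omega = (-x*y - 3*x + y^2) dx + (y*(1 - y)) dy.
d(omega) = (x - 2*y) dx ∧ dy

For a 1-form omega = sum_i f_i dx_i, the exterior derivative is
  d(omega) = sum_{i < j} (∂f_j/∂x_i - ∂f_i/∂x_j) dx_i ∧ dx_j.
  coefficient of dx ∧ dy: ∂f_2/∂x - ∂f_1/∂y = ∂(y*(1 - y))/∂x - ∂(-x*y - 3*x + y^2)/∂y = x - 2*y
Assembling: d(omega) = (x - 2*y) dx ∧ dy.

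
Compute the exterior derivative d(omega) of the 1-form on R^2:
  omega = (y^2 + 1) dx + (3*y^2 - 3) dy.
d(omega) = (-2*y) dx ∧ dy

For a 1-form omega = sum_i f_i dx_i, the exterior derivative is
  d(omega) = sum_{i < j} (∂f_j/∂x_i - ∂f_i/∂x_j) dx_i ∧ dx_j.
  coefficient of dx ∧ dy: ∂f_2/∂x - ∂f_1/∂y = ∂(3*y^2 - 3)/∂x - ∂(y^2 + 1)/∂y = -2*y
Assembling: d(omega) = (-2*y) dx ∧ dy.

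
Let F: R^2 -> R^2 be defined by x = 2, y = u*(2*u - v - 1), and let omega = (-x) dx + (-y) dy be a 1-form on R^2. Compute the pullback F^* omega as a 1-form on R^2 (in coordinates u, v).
F^* omega = (u*(-8*u^2 + 6*u*v + 6*u - v^2 - 2*v - 1)) du + (u^2*(2*u - v - 1)) dv

Using F^*(f dg) = (f ∘ F) d(g ∘ F), substitute each coordinate x_i by F_i(u, v) in f_i, and replace dx_i by d F_i = (∂F_i/∂u) du + (∂F_i/∂v) dv.
  For the x component: f_1(F) = -2; d F_1 = (0) du + (0) dv
  For the y component: f_2(F) = u*(-2*u + v + 1); d F_2 = (4*u - v - 1) du + (-u) dv
Combining and collecting du, dv coefficients:
  coeff of du: u*(-8*u^2 + 6*u*v + 6*u - v^2 - 2*v - 1)
  coeff of dv: u^2*(2*u - v - 1)
F^* omega = (u*(-8*u^2 + 6*u*v + 6*u - v^2 - 2*v - 1)) du + (u^2*(2*u - v - 1)) dv.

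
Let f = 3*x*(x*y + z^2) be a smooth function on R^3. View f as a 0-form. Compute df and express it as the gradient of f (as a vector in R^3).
df = (6*x*y + 3*z^2) dx + (3*x^2) dy + (6*x*z) dz; grad f = (6*x*y + 3*z^2, 3*x^2, 6*x*z)

For a 0-form f, d f = (∂f/∂x) dx + (∂f/∂y) dy + (∂f/∂z) dz. The components of the vector representation are exactly the entries of grad f in Cartesian coordinates:
  ∂f/∂x = 6*x*y + 3*z^2
  ∂f/∂y = 3*x^2
  ∂f/∂z = 6*x*z.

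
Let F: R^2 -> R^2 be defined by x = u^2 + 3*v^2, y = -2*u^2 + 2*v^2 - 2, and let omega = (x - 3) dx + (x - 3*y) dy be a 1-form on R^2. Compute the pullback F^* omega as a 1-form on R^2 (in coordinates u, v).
F^* omega = (2*u*(-13*u^2 + 9*v^2 - 15)) du + (2*v*(17*u^2 + 3*v^2 + 3)) dv

Using F^*(f dg) = (f ∘ F) d(g ∘ F), substitute each coordinate x_i by F_i(u, v) in f_i, and replace dx_i by d F_i = (∂F_i/∂u) du + (∂F_i/∂v) dv.
  For the x component: f_1(F) = u^2 + 3*v^2 - 3; d F_1 = (2*u) du + (6*v) dv
  For the y component: f_2(F) = 7*u^2 - 3*v^2 + 6; d F_2 = (-4*u) du + (4*v) dv
Combining and collecting du, dv coefficients:
  coeff of du: 2*u*(-13*u^2 + 9*v^2 - 15)
  coeff of dv: 2*v*(17*u^2 + 3*v^2 + 3)
F^* omega = (2*u*(-13*u^2 + 9*v^2 - 15)) du + (2*v*(17*u^2 + 3*v^2 + 3)) dv.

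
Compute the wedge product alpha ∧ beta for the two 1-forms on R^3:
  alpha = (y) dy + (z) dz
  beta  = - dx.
alpha ∧ beta = (y) dx ∧ dy + (z) dx ∧ dz

Distribute the wedge, using dx_i ∧ dx_j = -dx_j ∧ dx_i and dx_i ∧ dx_i = 0. For each pair (i, j) with i < j, the coefficient of dx_i ∧ dx_j in alpha ∧ beta is (alpha_i * beta_j - alpha_j * beta_i). Collecting: alpha ∧ beta = (y) dx ∧ dy + (z) dx ∧ dz.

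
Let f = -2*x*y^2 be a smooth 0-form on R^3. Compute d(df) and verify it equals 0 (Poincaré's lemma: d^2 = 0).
d(df) = 0

Step 1: df = sum_i (∂f/∂x_i) dx_i = (-2*y^2) dx + (-4*x*y) dy + (0) dz.
Step 2: Apply d again. Using the 1-form formula, the coefficient of dx ∧ dy in d(df) is ∂^2 f/∂x ∂y - ∂^2 f/∂y ∂x = (-4*y) - (-4*y) = 0 (equality of mixed partials for smooth f).
Similarly for dx ∧ dz and dy ∧ dz — all coefficients vanish. So d(df) = 0.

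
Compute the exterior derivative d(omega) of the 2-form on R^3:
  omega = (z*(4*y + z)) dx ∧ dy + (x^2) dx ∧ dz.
d(omega) = (4*y + 2*z) dx ∧ dy ∧ dz

For a 2-form omega = sum_{i<j} g_{ij} dx_i ∧ dx_j, the exterior derivative is
  d(omega) = sum_{i<j} d(g_{ij}) ∧ dx_i ∧ dx_j = sum_{i<j, k} (∂g_{ij}/∂x_k) dx_k ∧ dx_i ∧ dx_j.
Expand each term, using dx_k ∧ dx_i ∧ dx_j = sgn(permutation) dx_{(a)} ∧ dx_{(b)} ∧ dx_{(c)} with (a < b < c) sorted:
  d(z*(4*y + z)) includes (∂/∂z)(z*(4*y + z)) dz = (4*y + 2*z) dz, which multiplied by dx ∧ dy gives (4*y + 2*z) dx ∧ dy ∧ dz
Collecting like 3-forms: d(omega) = (4*y + 2*z) dx ∧ dy ∧ dz.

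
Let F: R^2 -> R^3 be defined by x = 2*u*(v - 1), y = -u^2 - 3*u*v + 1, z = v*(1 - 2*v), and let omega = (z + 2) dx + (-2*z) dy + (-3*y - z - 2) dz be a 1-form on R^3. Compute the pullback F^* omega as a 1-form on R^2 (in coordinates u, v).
F^* omega = (-8*u*v^2 + 4*u*v - 16*v^3 + 12*v^2 + 2*v - 4) du + (-12*u^2*v + 3*u^2 - 52*u*v^2 + 17*u*v + 4*u - 8*v^3 + 6*v^2 + 19*v - 5) dv

Using F^*(f dg) = (f ∘ F) d(g ∘ F), substitute each coordinate x_i by F_i(u, v) in f_i, and replace dx_i by d F_i = (∂F_i/∂u) du + (∂F_i/∂v) dv.
  For the x component: f_1(F) = -2*v^2 + v + 2; d F_1 = (2*v - 2) du + (2*u) dv
  For the y component: f_2(F) = 2*v*(2*v - 1); d F_2 = (-2*u - 3*v) du + (-3*u) dv
  For the z component: f_3(F) = 3*u^2 + 9*u*v + 2*v^2 - v - 5; d F_3 = (0) du + (1 - 4*v) dv
Combining and collecting du, dv coefficients:
  coeff of du: -8*u*v^2 + 4*u*v - 16*v^3 + 12*v^2 + 2*v - 4
  coeff of dv: -12*u^2*v + 3*u^2 - 52*u*v^2 + 17*u*v + 4*u - 8*v^3 + 6*v^2 + 19*v - 5
F^* omega = (-8*u*v^2 + 4*u*v - 16*v^3 + 12*v^2 + 2*v - 4) du + (-12*u^2*v + 3*u^2 - 52*u*v^2 + 17*u*v + 4*u - 8*v^3 + 6*v^2 + 19*v - 5) dv.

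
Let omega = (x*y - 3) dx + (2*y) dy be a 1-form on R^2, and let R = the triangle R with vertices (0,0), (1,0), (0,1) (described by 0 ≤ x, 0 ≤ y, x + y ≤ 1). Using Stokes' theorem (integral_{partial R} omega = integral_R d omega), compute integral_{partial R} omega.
integral_(partial R) omega = -1/6

Stokes: integral_partial_R omega = integral_R d omega with d omega = (∂Q/∂x - ∂P/∂y) dx ∧ dy.
  ∂Q/∂x = 0
  ∂P/∂y = x
  integrand = ∂Q/∂x - ∂P/∂y = -x.
Integrating over R: integral_0^1 integral_0^{1-x} (-x) dy dx = -1/6.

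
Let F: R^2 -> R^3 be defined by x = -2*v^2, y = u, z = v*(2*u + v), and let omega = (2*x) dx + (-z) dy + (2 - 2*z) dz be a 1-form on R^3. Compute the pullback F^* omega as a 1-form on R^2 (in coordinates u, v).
F^* omega = (v*(-8*u*v - 2*u - 4*v^2 - v + 4)) du + (-8*u^2*v - 12*u*v^2 + 4*u + 12*v^3 + 4*v) dv

Using F^*(f dg) = (f ∘ F) d(g ∘ F), substitute each coordinate x_i by F_i(u, v) in f_i, and replace dx_i by d F_i = (∂F_i/∂u) du + (∂F_i/∂v) dv.
  For the x component: f_1(F) = -4*v^2; d F_1 = (0) du + (-4*v) dv
  For the y component: f_2(F) = v*(-2*u - v); d F_2 = (1) du + (0) dv
  For the z component: f_3(F) = -4*u*v - 2*v^2 + 2; d F_3 = (2*v) du + (2*u + 2*v) dv
Combining and collecting du, dv coefficients:
  coeff of du: v*(-8*u*v - 2*u - 4*v^2 - v + 4)
  coeff of dv: -8*u^2*v - 12*u*v^2 + 4*u + 12*v^3 + 4*v
F^* omega = (v*(-8*u*v - 2*u - 4*v^2 - v + 4)) du + (-8*u^2*v - 12*u*v^2 + 4*u + 12*v^3 + 4*v) dv.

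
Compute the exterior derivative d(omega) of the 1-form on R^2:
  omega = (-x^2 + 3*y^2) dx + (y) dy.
d(omega) = (-6*y) dx ∧ dy

For a 1-form omega = sum_i f_i dx_i, the exterior derivative is
  d(omega) = sum_{i < j} (∂f_j/∂x_i - ∂f_i/∂x_j) dx_i ∧ dx_j.
  coefficient of dx ∧ dy: ∂f_2/∂x - ∂f_1/∂y = ∂(y)/∂x - ∂(-x^2 + 3*y^2)/∂y = -6*y
Assembling: d(omega) = (-6*y) dx ∧ dy.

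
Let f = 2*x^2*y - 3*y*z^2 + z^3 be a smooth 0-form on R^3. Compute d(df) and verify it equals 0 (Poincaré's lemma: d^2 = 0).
d(df) = 0

Step 1: df = sum_i (∂f/∂x_i) dx_i = (4*x*y) dx + (2*x^2 - 3*z^2) dy + (3*z*(-2*y + z)) dz.
Step 2: Apply d again. Using the 1-form formula, the coefficient of dx ∧ dy in d(df) is ∂^2 f/∂x ∂y - ∂^2 f/∂y ∂x = (4*x) - (4*x) = 0 (equality of mixed partials for smooth f).
Similarly for dx ∧ dz and dy ∧ dz — all coefficients vanish. So d(df) = 0.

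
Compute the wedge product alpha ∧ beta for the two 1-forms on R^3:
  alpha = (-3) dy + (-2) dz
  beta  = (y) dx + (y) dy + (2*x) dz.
alpha ∧ beta = (3*y) dx ∧ dy + (-6*x + 2*y) dy ∧ dz + (2*y) dx ∧ dz

Distribute the wedge, using dx_i ∧ dx_j = -dx_j ∧ dx_i and dx_i ∧ dx_i = 0. For each pair (i, j) with i < j, the coefficient of dx_i ∧ dx_j in alpha ∧ beta is (alpha_i * beta_j - alpha_j * beta_i). Collecting: alpha ∧ beta = (3*y) dx ∧ dy + (-6*x + 2*y) dy ∧ dz + (2*y) dx ∧ dz.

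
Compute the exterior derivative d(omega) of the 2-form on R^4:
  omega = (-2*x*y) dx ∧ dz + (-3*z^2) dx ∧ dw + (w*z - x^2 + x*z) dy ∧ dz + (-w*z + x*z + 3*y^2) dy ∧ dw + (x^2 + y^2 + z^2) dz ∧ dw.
d(omega) = (z) dx ∧ dy ∧ dz + (2*x + 6*z) dx ∧ dz ∧ dw + (w - x + 2*y + z) dy ∧ dz ∧ dw + (z) dx ∧ dy ∧ dw

For a 2-form omega = sum_{i<j} g_{ij} dx_i ∧ dx_j, the exterior derivative is
  d(omega) = sum_{i<j} d(g_{ij}) ∧ dx_i ∧ dx_j = sum_{i<j, k} (∂g_{ij}/∂x_k) dx_k ∧ dx_i ∧ dx_j.
Expand each term, using dx_k ∧ dx_i ∧ dx_j = sgn(permutation) dx_{(a)} ∧ dx_{(b)} ∧ dx_{(c)} with (a < b < c) sorted:
  d(-2*x*y) includes (∂/∂y)(-2*x*y) dy = (-2*x) dy, which multiplied by dx ∧ dz gives (2*x) dx ∧ dy ∧ dz
  d(-3*z^2) includes (∂/∂z)(-3*z^2) dz = (-6*z) dz, which multiplied by dx ∧ dw gives (6*z) dx ∧ dz ∧ dw
  d(w*z - x^2 + x*z) includes (∂/∂x)(w*z - x^2 + x*z) dx = (-2*x + z) dx, which multiplied by dy ∧ dz gives (-2*x + z) dx ∧ dy ∧ dz
  d(w*z - x^2 + x*z) includes (∂/∂w)(w*z - x^2 + x*z) dw = (z) dw, which multiplied by dy ∧ dz gives (z) dy ∧ dz ∧ dw
  d(-w*z + x*z + 3*y^2) includes (∂/∂x)(-w*z + x*z + 3*y^2) dx = (z) dx, which multiplied by dy ∧ dw gives (z) dx ∧ dy ∧ dw
  d(-w*z + x*z + 3*y^2) includes (∂/∂z)(-w*z + x*z + 3*y^2) dz = (-w + x) dz, which multiplied by dy ∧ dw gives (w - x) dy ∧ dz ∧ dw
  d(x^2 + y^2 + z^2) includes (∂/∂x)(x^2 + y^2 + z^2) dx = (2*x) dx, which multiplied by dz ∧ dw gives (2*x) dx ∧ dz ∧ dw
  d(x^2 + y^2 + z^2) includes (∂/∂y)(x^2 + y^2 + z^2) dy = (2*y) dy, which multiplied by dz ∧ dw gives (2*y) dy ∧ dz ∧ dw
Collecting like 3-forms: d(omega) = (z) dx ∧ dy ∧ dz + (2*x + 6*z) dx ∧ dz ∧ dw + (w - x + 2*y + z) dy ∧ dz ∧ dw + (z) dx ∧ dy ∧ dw.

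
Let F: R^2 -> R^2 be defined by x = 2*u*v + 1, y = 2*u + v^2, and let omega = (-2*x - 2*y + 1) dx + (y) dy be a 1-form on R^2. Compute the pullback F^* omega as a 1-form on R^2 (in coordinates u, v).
F^* omega = (-8*u*v^2 - 8*u*v + 4*u - 4*v^3 + 2*v^2 - 2*v) du + (-8*u^2*v - 8*u^2 - 4*u*v^2 + 4*u*v - 2*u + 2*v^3) dv

Using F^*(f dg) = (f ∘ F) d(g ∘ F), substitute each coordinate x_i by F_i(u, v) in f_i, and replace dx_i by d F_i = (∂F_i/∂u) du + (∂F_i/∂v) dv.
  For the x component: f_1(F) = -4*u*v - 4*u - 2*v^2 - 1; d F_1 = (2*v) du + (2*u) dv
  For the y component: f_2(F) = 2*u + v^2; d F_2 = (2) du + (2*v) dv
Combining and collecting du, dv coefficients:
  coeff of du: -8*u*v^2 - 8*u*v + 4*u - 4*v^3 + 2*v^2 - 2*v
  coeff of dv: -8*u^2*v - 8*u^2 - 4*u*v^2 + 4*u*v - 2*u + 2*v^3
F^* omega = (-8*u*v^2 - 8*u*v + 4*u - 4*v^3 + 2*v^2 - 2*v) du + (-8*u^2*v - 8*u^2 - 4*u*v^2 + 4*u*v - 2*u + 2*v^3) dv.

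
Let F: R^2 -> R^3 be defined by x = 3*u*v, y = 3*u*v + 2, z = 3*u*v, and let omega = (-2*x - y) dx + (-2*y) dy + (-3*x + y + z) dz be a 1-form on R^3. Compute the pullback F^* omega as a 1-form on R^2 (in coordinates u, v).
F^* omega = (6*v*(-9*u*v - 2)) du + (6*u*(-9*u*v - 2)) dv

Using F^*(f dg) = (f ∘ F) d(g ∘ F), substitute each coordinate x_i by F_i(u, v) in f_i, and replace dx_i by d F_i = (∂F_i/∂u) du + (∂F_i/∂v) dv.
  For the x component: f_1(F) = -9*u*v - 2; d F_1 = (3*v) du + (3*u) dv
  For the y component: f_2(F) = -6*u*v - 4; d F_2 = (3*v) du + (3*u) dv
  For the z component: f_3(F) = -3*u*v + 2; d F_3 = (3*v) du + (3*u) dv
Combining and collecting du, dv coefficients:
  coeff of du: 6*v*(-9*u*v - 2)
  coeff of dv: 6*u*(-9*u*v - 2)
F^* omega = (6*v*(-9*u*v - 2)) du + (6*u*(-9*u*v - 2)) dv.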